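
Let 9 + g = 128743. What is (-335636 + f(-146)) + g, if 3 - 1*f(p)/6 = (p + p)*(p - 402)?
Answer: -1166980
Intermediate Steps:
g = 128734 (g = -9 + 128743 = 128734)
f(p) = 18 - 12*p*(-402 + p) (f(p) = 18 - 6*(p + p)*(p - 402) = 18 - 6*2*p*(-402 + p) = 18 - 12*p*(-402 + p))
(-335636 + f(-146)) + g = (-335636 + (18 - 12*(-146)² + 4824*(-146))) + 128734 = (-335636 + (18 - 12*21316 - 704304)) + 128734 = (-335636 + (18 - 255792 - 704304)) + 128734 = (-335636 - 960078) + 128734 = -1295714 + 128734 = -1166980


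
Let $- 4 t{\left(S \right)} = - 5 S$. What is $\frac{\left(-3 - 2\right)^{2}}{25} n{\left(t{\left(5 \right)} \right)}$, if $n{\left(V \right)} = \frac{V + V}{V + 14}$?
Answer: $\frac{50}{81} \approx 0.61728$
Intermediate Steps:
$t{\left(S \right)} = \frac{5 S}{4}$ ($t{\left(S \right)} = - \frac{\left(-5\right) S}{4} = \frac{5 S}{4}$)
$n{\left(V \right)} = \frac{2 V}{14 + V}$
$\frac{\left(-3 - 2\right)^{2}}{25} n{\left(t{\left(5 \right)} \right)} = \frac{\left(-3 - 2\right)^{2}}{25} \frac{2 \cdot \frac{5}{4} \cdot 5}{14 + \frac{5}{4} \cdot 5} = \left(-5\right)^{2} \cdot \frac{1}{25} \cdot 2 \cdot \frac{25}{4} \frac{1}{14 + \frac{25}{4}} = 25 \cdot \frac{1}{25} \cdot 2 \cdot \frac{25}{4} \frac{1}{\frac{81}{4}} = 1 \cdot 2 \cdot \frac{25}{4} \cdot \frac{4}{81} = 1 \cdot \frac{50}{81} = \frac{50}{81}$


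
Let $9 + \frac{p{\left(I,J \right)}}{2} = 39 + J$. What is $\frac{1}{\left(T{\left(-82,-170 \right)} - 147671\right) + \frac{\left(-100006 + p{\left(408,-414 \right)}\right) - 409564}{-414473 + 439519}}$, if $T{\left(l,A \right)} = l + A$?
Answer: $- \frac{12523}{1852694898} \approx -6.7593 \cdot 10^{-6}$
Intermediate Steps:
$p{\left(I,J \right)} = 60 + 2 J$ ($p{\left(I,J \right)} = -18 + 2 \left(39 + J\right) = -18 + \left(78 + 2 J\right) = 60 + 2 J$)
$T{\left(l,A \right)} = A + l$
$\frac{1}{\left(T{\left(-82,-170 \right)} - 147671\right) + \frac{\left(-100006 + p{\left(408,-414 \right)}\right) - 409564}{-414473 + 439519}} = \frac{1}{\left(\left(-170 - 82\right) - 147671\right) + \frac{\left(-100006 + \left(60 + 2 \left(-414\right)\right)\right) - 409564}{-414473 + 439519}} = \frac{1}{\left(-252 - 147671\right) + \frac{\left(-100006 + \left(60 - 828\right)\right) - 409564}{25046}} = \frac{1}{-147923 + \left(\left(-100006 - 768\right) - 409564\right) \frac{1}{25046}} = \frac{1}{-147923 + \left(-100774 - 409564\right) \frac{1}{25046}} = \frac{1}{-147923 - \frac{255169}{12523}} = \frac{1}{- \frac{1852694898}{12523}} = - \frac{12523}{1852694898}$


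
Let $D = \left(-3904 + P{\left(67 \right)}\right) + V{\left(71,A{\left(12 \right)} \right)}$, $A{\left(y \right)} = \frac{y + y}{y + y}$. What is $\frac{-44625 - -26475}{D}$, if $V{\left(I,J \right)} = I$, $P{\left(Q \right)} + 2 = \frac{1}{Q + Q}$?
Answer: $\frac{2432100}{513889} \approx 4.7327$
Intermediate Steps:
$A{\left(y \right)} = 1$ ($A{\left(y \right)} = \frac{2 y}{2 y} = 2 y \frac{1}{2 y} = 1$)
$P{\left(Q \right)} = -2 + \frac{1}{2 Q}$ ($P{\left(Q \right)} = -2 + \frac{1}{Q + Q} = -2 + \frac{1}{2 Q}$)
$D = - \frac{513889}{134}$ ($D = \left(-3904 - \left(2 - \frac{1}{2 \cdot 67}\right)\right) + 71 = \left(-3904 + \left(-2 + \frac{1}{2} \cdot \frac{1}{67}\right)\right) + 71 = \left(-3904 + \left(-2 + \frac{1}{134}\right)\right) + 71 = \left(-3904 - \frac{267}{134}\right) + 71 = - \frac{523403}{134} + 71 = - \frac{513889}{134} \approx -3835.0$)
$\frac{-44625 - -26475}{D} = \frac{-44625 - -26475}{- \frac{513889}{134}} = \left(-44625 + 26475\right) \left(- \frac{134}{513889}\right) = \left(-18150\right) \left(- \frac{134}{513889}\right) = \frac{2432100}{513889}$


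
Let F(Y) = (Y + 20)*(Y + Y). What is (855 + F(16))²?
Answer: 4028049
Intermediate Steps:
F(Y) = 2*Y*(20 + Y) (F(Y) = (20 + Y)*(2*Y) = 2*Y*(20 + Y))
(855 + F(16))² = (855 + 2*16*(20 + 16))² = (855 + 2*16*36)² = (855 + 1152)² = 2007² = 4028049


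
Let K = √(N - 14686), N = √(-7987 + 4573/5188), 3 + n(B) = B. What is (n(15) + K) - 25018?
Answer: -25006 + √(-98819685496 + 2594*I*√53737281951)/2594 ≈ -25006.0 + 121.19*I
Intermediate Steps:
n(B) = -3 + B
N = I*√53737281951/2594 (N = √(-7987 + 4573*(1/5188)) = √(-7987 + 4573/5188) = √(-41431983/5188) = I*√53737281951/2594 ≈ 89.365*I)
K = √(-14686 + I*√53737281951/2594) (K = √(I*√53737281951/2594 - 14686) = √(-14686 + I*√53737281951/2594) ≈ 0.3687 + 121.19*I)
(n(15) + K) - 25018 = ((-3 + 15) + √(-98819685496 + 2594*I*√53737281951)/2594) - 25018 = (12 + √(-98819685496 + 2594*I*√53737281951)/2594) - 25018 = -25006 + √(-98819685496 + 2594*I*√53737281951)/2594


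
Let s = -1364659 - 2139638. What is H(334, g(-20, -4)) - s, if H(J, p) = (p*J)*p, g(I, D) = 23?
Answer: 3680983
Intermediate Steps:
s = -3504297
H(J, p) = J*p² (H(J, p) = (J*p)*p = J*p²)
H(334, g(-20, -4)) - s = 334*23² - 1*(-3504297) = 334*529 + 3504297 = 176686 + 3504297 = 3680983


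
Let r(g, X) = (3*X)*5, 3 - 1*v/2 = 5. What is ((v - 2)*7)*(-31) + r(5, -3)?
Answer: 1257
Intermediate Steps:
v = -4 (v = 6 - 2*5 = 6 - 10 = -4)
r(g, X) = 15*X
((v - 2)*7)*(-31) + r(5, -3) = ((-4 - 2)*7)*(-31) + 15*(-3) = -6*7*(-31) - 45 = -42*(-31) - 45 = 1302 - 45 = 1257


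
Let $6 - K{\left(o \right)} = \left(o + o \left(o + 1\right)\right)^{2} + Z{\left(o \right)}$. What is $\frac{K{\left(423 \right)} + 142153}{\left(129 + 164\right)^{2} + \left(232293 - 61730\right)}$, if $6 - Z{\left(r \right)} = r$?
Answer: $- \frac{32318908049}{256412} \approx -1.2604 \cdot 10^{5}$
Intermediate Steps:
$Z{\left(r \right)} = 6 - r$
$K{\left(o \right)} = o - \left(o + o \left(1 + o\right)\right)^{2}$ ($K{\left(o \right)} = 6 - \left(\left(o + o \left(o + 1\right)\right)^{2} - \left(-6 + o\right)\right) = 6 - \left(\left(o + o \left(1 + o\right)\right)^{2} - \left(-6 + o\right)\right) = 6 - \left(6 + \left(o + o \left(1 + o\right)\right)^{2} - o\right) = o - \left(o + o \left(1 + o\right)\right)^{2}$)
$\frac{K{\left(423 \right)} + 142153}{\left(129 + 164\right)^{2} + \left(232293 - 61730\right)} = \frac{423 \left(1 - 423 \left(2 + 423\right)^{2}\right) + 142153}{\left(129 + 164\right)^{2} + \left(232293 - 61730\right)} = \frac{423 \left(1 - 423 \cdot 425^{2}\right) + 142153}{293^{2} + 170563} = \frac{423 \left(1 - 423 \cdot 180625\right) + 142153}{85849 + 170563} = \frac{423 \left(1 - 76404375\right) + 142153}{256412} = \left(423 \left(-76404374\right) + 142153\right) \frac{1}{256412} = \left(-32319050202 + 142153\right) \frac{1}{256412} = \left(-32318908049\right) \frac{1}{256412} = - \frac{32318908049}{256412}$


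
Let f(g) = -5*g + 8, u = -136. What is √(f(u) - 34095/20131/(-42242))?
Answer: √497517206934082514842/850373702 ≈ 26.230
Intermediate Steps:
f(g) = 8 - 5*g
√(f(u) - 34095/20131/(-42242)) = √((8 - 5*(-136)) - 34095/20131/(-42242)) = √((8 + 680) - 34095*1/20131*(-1/42242)) = √(688 - 34095/20131*(-1/42242)) = √(688 + 34095/850373702) = √(585057141071/850373702) = √497517206934082514842/850373702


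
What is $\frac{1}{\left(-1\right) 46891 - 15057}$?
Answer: $- \frac{1}{61948} \approx -1.6143 \cdot 10^{-5}$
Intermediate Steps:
$\frac{1}{\left(-1\right) 46891 - 15057} = \frac{1}{-46891 - 15057} = \frac{1}{-61948} = - \frac{1}{61948}$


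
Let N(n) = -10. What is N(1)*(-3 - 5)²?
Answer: -640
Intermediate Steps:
N(1)*(-3 - 5)² = -10*(-3 - 5)² = -10*(-8)² = -10*64 = -640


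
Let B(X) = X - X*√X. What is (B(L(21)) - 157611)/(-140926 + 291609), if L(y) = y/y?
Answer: -157611/150683 ≈ -1.0460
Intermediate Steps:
L(y) = 1
B(X) = X - X^(3/2)
(B(L(21)) - 157611)/(-140926 + 291609) = ((1 - 1^(3/2)) - 157611)/(-140926 + 291609) = ((1 - 1*1) - 157611)/150683 = ((1 - 1) - 157611)*(1/150683) = (0 - 157611)*(1/150683) = -157611*1/150683 = -157611/150683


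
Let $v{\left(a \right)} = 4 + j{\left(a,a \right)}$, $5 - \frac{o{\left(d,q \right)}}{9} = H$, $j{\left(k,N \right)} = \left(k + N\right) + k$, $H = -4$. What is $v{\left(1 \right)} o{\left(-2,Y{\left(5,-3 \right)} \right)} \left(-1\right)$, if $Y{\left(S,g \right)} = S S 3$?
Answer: $-567$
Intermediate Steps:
$Y{\left(S,g \right)} = 3 S^{2}$ ($Y{\left(S,g \right)} = S^{2} \cdot 3 = 3 S^{2}$)
$j{\left(k,N \right)} = N + 2 k$ ($j{\left(k,N \right)} = \left(N + k\right) + k = N + 2 k$)
$o{\left(d,q \right)} = 81$ ($o{\left(d,q \right)} = 45 - -36 = 45 + 36 = 81$)
$v{\left(a \right)} = 4 + 3 a$ ($v{\left(a \right)} = 4 + \left(a + 2 a\right) = 4 + 3 a$)
$v{\left(1 \right)} o{\left(-2,Y{\left(5,-3 \right)} \right)} \left(-1\right) = \left(4 + 3 \cdot 1\right) 81 \left(-1\right) = \left(4 + 3\right) 81 \left(-1\right) = 7 \cdot 81 \left(-1\right) = 567 \left(-1\right) = -567$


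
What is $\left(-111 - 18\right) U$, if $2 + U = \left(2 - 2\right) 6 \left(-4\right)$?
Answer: $258$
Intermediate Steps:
$U = -2$ ($U = -2 + \left(2 - 2\right) 6 \left(-4\right) = -2 + 0 \cdot 6 \left(-4\right) = -2 + 0 \left(-4\right) = -2 + 0 = -2$)
$\left(-111 - 18\right) U = \left(-111 - 18\right) \left(-2\right) = \left(-129\right) \left(-2\right) = 258$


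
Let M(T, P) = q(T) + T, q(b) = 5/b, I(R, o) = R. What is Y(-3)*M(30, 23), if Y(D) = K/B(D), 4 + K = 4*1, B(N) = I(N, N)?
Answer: 0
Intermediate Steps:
B(N) = N
K = 0 (K = -4 + 4*1 = -4 + 4 = 0)
Y(D) = 0 (Y(D) = 0/D = 0)
M(T, P) = T + 5/T (M(T, P) = 5/T + T = T + 5/T)
Y(-3)*M(30, 23) = 0*(30 + 5/30) = 0*(30 + 5*(1/30)) = 0*(30 + ⅙) = 0*(181/6) = 0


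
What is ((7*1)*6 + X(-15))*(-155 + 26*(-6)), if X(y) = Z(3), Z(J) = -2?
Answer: -12440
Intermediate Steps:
X(y) = -2
((7*1)*6 + X(-15))*(-155 + 26*(-6)) = ((7*1)*6 - 2)*(-155 + 26*(-6)) = (7*6 - 2)*(-155 - 156) = (42 - 2)*(-311) = 40*(-311) = -12440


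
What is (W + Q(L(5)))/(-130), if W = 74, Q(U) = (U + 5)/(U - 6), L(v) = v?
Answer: -32/65 ≈ -0.49231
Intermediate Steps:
Q(U) = (5 + U)/(-6 + U)
(W + Q(L(5)))/(-130) = (74 + (5 + 5)/(-6 + 5))/(-130) = -(74 + 10/(-1))/130 = -(74 - 1*10)/130 = -(74 - 10)/130 = -1/130*64 = -32/65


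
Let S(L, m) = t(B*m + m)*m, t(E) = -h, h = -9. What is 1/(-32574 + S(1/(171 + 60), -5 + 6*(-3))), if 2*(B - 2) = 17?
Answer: -1/32781 ≈ -3.0505e-5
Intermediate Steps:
B = 21/2 (B = 2 + (½)*17 = 2 + 17/2 = 21/2 ≈ 10.500)
t(E) = 9 (t(E) = -1*(-9) = 9)
S(L, m) = 9*m
1/(-32574 + S(1/(171 + 60), -5 + 6*(-3))) = 1/(-32574 + 9*(-5 + 6*(-3))) = 1/(-32574 + 9*(-5 - 18)) = 1/(-32574 + 9*(-23)) = 1/(-32574 - 207) = 1/(-32781) = -1/32781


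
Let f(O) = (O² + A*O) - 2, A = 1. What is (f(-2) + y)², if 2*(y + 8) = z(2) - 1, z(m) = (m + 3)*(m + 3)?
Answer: 16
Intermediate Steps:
f(O) = -2 + O + O² (f(O) = (O² + 1*O) - 2 = (O² + O) - 2 = (O + O²) - 2 = -2 + O + O²)
z(m) = (3 + m)² (z(m) = (3 + m)*(3 + m) = (3 + m)²)
y = 4 (y = -8 + ((3 + 2)² - 1)/2 = -8 + (5² - 1)/2 = -8 + (25 - 1)/2 = -8 + (½)*24 = -8 + 12 = 4)
(f(-2) + y)² = ((-2 - 2 + (-2)²) + 4)² = ((-2 - 2 + 4) + 4)² = (0 + 4)² = 4² = 16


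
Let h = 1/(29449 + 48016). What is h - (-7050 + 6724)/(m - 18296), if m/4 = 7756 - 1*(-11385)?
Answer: 12655929/2256865310 ≈ 0.0056077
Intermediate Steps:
m = 76564 (m = 4*(7756 - 1*(-11385)) = 4*(7756 + 11385) = 4*19141 = 76564)
h = 1/77465 ≈ 1.2909e-5
h - (-7050 + 6724)/(m - 18296) = 1/77465 - (-7050 + 6724)/(76564 - 18296) = 1/77465 - (-326)/58268 = 1/77465 - 1*(-163/29134) = 1/77465 + 163/29134 = 12655929/2256865310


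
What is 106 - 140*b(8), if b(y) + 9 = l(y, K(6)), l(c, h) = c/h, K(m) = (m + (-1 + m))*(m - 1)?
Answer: 14802/11 ≈ 1345.6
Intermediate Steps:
K(m) = (-1 + m)*(-1 + 2*m) (K(m) = (-1 + 2*m)*(-1 + m) = (-1 + m)*(-1 + 2*m))
b(y) = -9 + y/55 (b(y) = -9 + y/(1 - 3*6 + 2*6**2) = -9 + y/(1 - 18 + 2*36) = -9 + y/(1 - 18 + 72) = -9 + y/55)
106 - 140*b(8) = 106 - 140*(-9 + (1/55)*8) = 106 - 140*(-9 + 8/55) = 106 - 140*(-487/55) = 106 + 13636/11 = 14802/11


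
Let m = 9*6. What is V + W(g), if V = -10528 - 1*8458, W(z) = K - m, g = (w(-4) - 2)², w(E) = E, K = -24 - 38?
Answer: -19102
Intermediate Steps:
K = -62
m = 54
g = 36 (g = (-4 - 2)² = (-6)² = 36)
W(z) = -116 (W(z) = -62 - 1*54 = -62 - 54 = -116)
V = -18986 (V = -10528 - 8458 = -18986)
V + W(g) = -18986 - 116 = -19102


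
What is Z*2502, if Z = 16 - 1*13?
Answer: 7506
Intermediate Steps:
Z = 3 (Z = 16 - 13 = 3)
Z*2502 = 3*2502 = 7506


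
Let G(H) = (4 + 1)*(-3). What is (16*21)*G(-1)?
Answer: -5040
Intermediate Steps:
G(H) = -15 (G(H) = 5*(-3) = -15)
(16*21)*G(-1) = (16*21)*(-15) = 336*(-15) = -5040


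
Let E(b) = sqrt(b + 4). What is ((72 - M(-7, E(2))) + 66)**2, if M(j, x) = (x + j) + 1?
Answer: (144 - sqrt(6))**2 ≈ 20037.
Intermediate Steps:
E(b) = sqrt(4 + b)
M(j, x) = 1 + j + x (M(j, x) = (j + x) + 1 = 1 + j + x)
((72 - M(-7, E(2))) + 66)**2 = ((72 - (1 - 7 + sqrt(4 + 2))) + 66)**2 = ((72 - (1 - 7 + sqrt(6))) + 66)**2 = ((72 - (-6 + sqrt(6))) + 66)**2 = ((72 + (6 - sqrt(6))) + 66)**2 = ((78 - sqrt(6)) + 66)**2 = (144 - sqrt(6))**2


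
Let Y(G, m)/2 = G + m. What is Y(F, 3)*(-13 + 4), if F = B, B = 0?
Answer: -54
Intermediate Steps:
F = 0
Y(G, m) = 2*G + 2*m (Y(G, m) = 2*(G + m) = 2*G + 2*m)
Y(F, 3)*(-13 + 4) = (2*0 + 2*3)*(-13 + 4) = (0 + 6)*(-9) = 6*(-9) = -54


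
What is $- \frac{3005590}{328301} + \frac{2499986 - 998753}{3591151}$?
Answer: $- \frac{447855271259}{51259933237} \approx -8.7369$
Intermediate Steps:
$- \frac{3005590}{328301} + \frac{2499986 - 998753}{3591151} = \left(-3005590\right) \frac{1}{328301} + \left(2499986 - 998753\right) \frac{1}{3591151} = - \frac{3005590}{328301} + \left(2499986 - 998753\right) \frac{1}{3591151} = - \frac{3005590}{328301} + 1501233 \cdot \frac{1}{3591151} = - \frac{3005590}{328301} + \frac{65271}{156137} = - \frac{447855271259}{51259933237}$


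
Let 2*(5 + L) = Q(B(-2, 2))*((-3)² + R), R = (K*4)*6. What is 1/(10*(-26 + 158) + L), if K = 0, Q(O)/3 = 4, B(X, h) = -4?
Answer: 1/1369 ≈ 0.00073046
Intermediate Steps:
Q(O) = 12 (Q(O) = 3*4 = 12)
R = 0 (R = (0*4)*6 = 0*6 = 0)
L = 49 (L = -5 + (12*((-3)² + 0))/2 = -5 + (12*(9 + 0))/2 = -5 + (12*9)/2 = -5 + (½)*108 = -5 + 54 = 49)
1/(10*(-26 + 158) + L) = 1/(10*(-26 + 158) + 49) = 1/(10*132 + 49) = 1/(1320 + 49) = 1/1369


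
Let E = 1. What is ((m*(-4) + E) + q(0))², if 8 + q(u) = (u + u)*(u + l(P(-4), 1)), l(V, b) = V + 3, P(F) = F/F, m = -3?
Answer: 25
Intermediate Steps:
P(F) = 1
l(V, b) = 3 + V
q(u) = -8 + 2*u*(4 + u) (q(u) = -8 + (u + u)*(u + (3 + 1)) = -8 + (2*u)*(u + 4) = -8 + (2*u)*(4 + u) = -8 + 2*u*(4 + u))
((m*(-4) + E) + q(0))² = ((-3*(-4) + 1) + (-8 + 2*0² + 8*0))² = ((12 + 1) + (-8 + 2*0 + 0))² = (13 + (-8 + 0 + 0))² = (13 - 8)² = 5² = 25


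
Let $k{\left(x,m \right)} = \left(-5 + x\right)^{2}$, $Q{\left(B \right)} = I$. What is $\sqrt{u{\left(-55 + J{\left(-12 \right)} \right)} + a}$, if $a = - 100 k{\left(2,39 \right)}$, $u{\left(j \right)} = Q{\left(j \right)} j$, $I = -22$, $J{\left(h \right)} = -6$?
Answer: $\sqrt{442} \approx 21.024$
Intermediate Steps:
$Q{\left(B \right)} = -22$
$u{\left(j \right)} = - 22 j$
$a = -900$ ($a = - 100 \left(-5 + 2\right)^{2} = - 100 \left(-3\right)^{2} = \left(-100\right) 9 = -900$)
$\sqrt{u{\left(-55 + J{\left(-12 \right)} \right)} + a} = \sqrt{- 22 \left(-55 - 6\right) - 900} = \sqrt{\left(-22\right) \left(-61\right) - 900} = \sqrt{1342 - 900} = \sqrt{442}$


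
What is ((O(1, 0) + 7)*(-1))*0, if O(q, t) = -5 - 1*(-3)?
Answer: 0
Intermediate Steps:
O(q, t) = -2 (O(q, t) = -5 + 3 = -2)
((O(1, 0) + 7)*(-1))*0 = ((-2 + 7)*(-1))*0 = (5*(-1))*0 = -5*0 = 0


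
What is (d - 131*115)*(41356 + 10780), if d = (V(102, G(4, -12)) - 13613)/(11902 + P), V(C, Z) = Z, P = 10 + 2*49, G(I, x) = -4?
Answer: -4716855152156/6005 ≈ -7.8549e+8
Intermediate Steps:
P = 108 (P = 10 + 98 = 108)
d = -13617/12010 (d = (-4 - 13613)/(11902 + 108) = -13617/12010 ≈ -1.1338)
(d - 131*115)*(41356 + 10780) = (-13617/12010 - 131*115)*(41356 + 10780) = (-13617/12010 - 15065)*52136 = -180944267/12010*52136 = -4716855152156/6005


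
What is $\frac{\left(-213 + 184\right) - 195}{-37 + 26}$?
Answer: $\frac{224}{11} \approx 20.364$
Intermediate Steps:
$\frac{\left(-213 + 184\right) - 195}{-37 + 26} = \frac{-29 - 195}{-11} = \left(- \frac{1}{11}\right) \left(-224\right) = \frac{224}{11}$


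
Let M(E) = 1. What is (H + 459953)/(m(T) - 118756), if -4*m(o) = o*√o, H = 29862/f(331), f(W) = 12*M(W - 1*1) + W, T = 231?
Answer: -3893808520768/1005103475915 + 270503556*√231/143586210845 ≈ -3.8454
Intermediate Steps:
f(W) = 12 + W (f(W) = 12*1 + W = 12 + W)
H = 4266/49 (H = 29862/(12 + 331) = 29862/343 = 29862*(1/343) = 4266/49 ≈ 87.061)
m(o) = -o^(3/2)/4 (m(o) = -o*√o/4 = -o^(3/2)/4)
(H + 459953)/(m(T) - 118756) = (4266/49 + 459953)/(-231*√231/4 - 118756) = 22541963/(49*(-231*√231/4 - 118756)) = 22541963/(49*(-118756 - 231*√231/4))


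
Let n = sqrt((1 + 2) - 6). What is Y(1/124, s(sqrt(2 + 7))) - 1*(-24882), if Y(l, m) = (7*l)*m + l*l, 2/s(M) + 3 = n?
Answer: 382585199/15376 - 7*I*sqrt(3)/744 ≈ 24882.0 - 0.016296*I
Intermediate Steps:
n = I*sqrt(3) (n = sqrt(3 - 6) = sqrt(-3) = I*sqrt(3) ≈ 1.732*I)
s(M) = 2/(-3 + I*sqrt(3))
Y(l, m) = l**2 + 7*l*m (Y(l, m) = 7*l*m + l**2 = l**2 + 7*l*m)
Y(1/124, s(sqrt(2 + 7))) - 1*(-24882) = (1/124 + 7*(-1/2 - I*sqrt(3)/6))/124 - 1*(-24882) = (1/124 + (-7/2 - 7*I*sqrt(3)/6))/124 + 24882 = (-433/124 - 7*I*sqrt(3)/6)/124 + 24882 = (-433/15376 - 7*I*sqrt(3)/744) + 24882 = 382585199/15376 - 7*I*sqrt(3)/744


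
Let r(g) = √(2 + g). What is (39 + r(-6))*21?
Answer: 819 + 42*I ≈ 819.0 + 42.0*I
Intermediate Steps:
(39 + r(-6))*21 = (39 + √(2 - 6))*21 = (39 + √(-4))*21 = (39 + 2*I)*21 = 819 + 42*I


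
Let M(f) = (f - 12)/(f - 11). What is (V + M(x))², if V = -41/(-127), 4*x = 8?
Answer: 2686321/1306449 ≈ 2.0562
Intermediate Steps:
x = 2 (x = (¼)*8 = 2)
V = 41/127 (V = -41*(-1/127) = 41/127 ≈ 0.32283)
M(f) = (-12 + f)/(-11 + f)
(V + M(x))² = (41/127 + (-12 + 2)/(-11 + 2))² = (41/127 - 10/(-9))² = (41/127 - ⅑*(-10))² = (41/127 + 10/9)² = (1639/1143)² = 2686321/1306449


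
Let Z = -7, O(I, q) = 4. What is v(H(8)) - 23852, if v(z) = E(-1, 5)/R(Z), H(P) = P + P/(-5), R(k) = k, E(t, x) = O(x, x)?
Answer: -166968/7 ≈ -23853.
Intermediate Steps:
E(t, x) = 4
H(P) = 4*P/5 (H(P) = P + P*(-1/5) = P - P/5 = 4*P/5)
v(z) = -4/7 (v(z) = 4/(-7) = 4*(-1/7) = -4/7)
v(H(8)) - 23852 = -4/7 - 23852 = -166968/7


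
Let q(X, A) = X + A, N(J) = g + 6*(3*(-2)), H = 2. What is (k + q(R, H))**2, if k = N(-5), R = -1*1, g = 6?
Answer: 841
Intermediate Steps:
R = -1
N(J) = -30 (N(J) = 6 + 6*(3*(-2)) = 6 + 6*(-6) = 6 - 36 = -30)
q(X, A) = A + X
k = -30
(k + q(R, H))**2 = (-30 + (2 - 1))**2 = (-30 + 1)**2 = (-29)**2 = 841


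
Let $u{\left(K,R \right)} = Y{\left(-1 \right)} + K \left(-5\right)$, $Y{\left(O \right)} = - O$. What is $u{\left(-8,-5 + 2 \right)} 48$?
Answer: $1968$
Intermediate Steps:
$u{\left(K,R \right)} = 1 - 5 K$ ($u{\left(K,R \right)} = \left(-1\right) \left(-1\right) + K \left(-5\right) = 1 - 5 K$)
$u{\left(-8,-5 + 2 \right)} 48 = \left(1 - -40\right) 48 = \left(1 + 40\right) 48 = 41 \cdot 48 = 1968$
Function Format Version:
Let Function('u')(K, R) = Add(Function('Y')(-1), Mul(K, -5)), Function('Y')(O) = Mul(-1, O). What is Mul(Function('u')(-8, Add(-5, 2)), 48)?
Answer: 1968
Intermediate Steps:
Function('u')(K, R) = Add(1, Mul(-5, K)) (Function('u')(K, R) = Add(Mul(-1, -1), Mul(K, -5)) = Add(1, Mul(-5, K)))
Mul(Function('u')(-8, Add(-5, 2)), 48) = Mul(Add(1, Mul(-5, -8)), 48) = Mul(Add(1, 40), 48) = Mul(41, 48) = 1968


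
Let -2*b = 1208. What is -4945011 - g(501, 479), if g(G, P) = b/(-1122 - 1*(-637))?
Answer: -2398330939/485 ≈ -4.9450e+6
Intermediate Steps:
b = -604 (b = -½*1208 = -604)
g(G, P) = 604/485 (g(G, P) = -604/(-1122 - 1*(-637)) = -604/(-1122 + 637) = -604/(-485) = -604*(-1/485) = 604/485)
-4945011 - g(501, 479) = -4945011 - 1*604/485 = -4945011 - 604/485 = -2398330939/485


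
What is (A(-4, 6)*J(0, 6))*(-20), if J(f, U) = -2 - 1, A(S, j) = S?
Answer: -240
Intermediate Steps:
J(f, U) = -3
(A(-4, 6)*J(0, 6))*(-20) = -4*(-3)*(-20) = 12*(-20) = -240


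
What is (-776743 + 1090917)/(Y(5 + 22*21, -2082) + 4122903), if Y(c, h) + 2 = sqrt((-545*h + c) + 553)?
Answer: 1295308298774/16998311520091 - 942522*sqrt(126190)/16998311520091 ≈ 0.076182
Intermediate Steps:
Y(c, h) = -2 + sqrt(553 + c - 545*h) (Y(c, h) = -2 + sqrt((-545*h + c) + 553) = -2 + sqrt((c - 545*h) + 553) = -2 + sqrt(553 + c - 545*h))
(-776743 + 1090917)/(Y(5 + 22*21, -2082) + 4122903) = (-776743 + 1090917)/((-2 + sqrt(553 + (5 + 22*21) - 545*(-2082))) + 4122903) = 314174/((-2 + sqrt(553 + (5 + 462) + 1134690)) + 4122903) = 314174/((-2 + sqrt(553 + 467 + 1134690)) + 4122903) = 314174/((-2 + sqrt(1135710)) + 4122903) = 314174/((-2 + 3*sqrt(126190)) + 4122903) = 314174/(4122901 + 3*sqrt(126190))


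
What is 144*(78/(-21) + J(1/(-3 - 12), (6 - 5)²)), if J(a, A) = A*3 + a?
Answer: -3936/35 ≈ -112.46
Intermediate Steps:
J(a, A) = a + 3*A (J(a, A) = 3*A + a = a + 3*A)
144*(78/(-21) + J(1/(-3 - 12), (6 - 5)²)) = 144*(78/(-21) + (1/(-3 - 12) + 3*(6 - 5)²)) = 144*(78*(-1/21) + (1/(-15) + 3*1²)) = 144*(-26/7 + (-1/15 + 3*1)) = 144*(-26/7 + (-1/15 + 3)) = 144*(-26/7 + 44/15) = 144*(-82/105) = -3936/35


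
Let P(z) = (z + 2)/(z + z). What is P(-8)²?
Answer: 9/64 ≈ 0.14063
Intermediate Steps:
P(z) = (2 + z)/(2*z) (P(z) = (2 + z)/((2*z)) = (2 + z)*(1/(2*z)) = (2 + z)/(2*z))
P(-8)² = ((½)*(2 - 8)/(-8))² = ((½)*(-⅛)*(-6))² = (3/8)² = 9/64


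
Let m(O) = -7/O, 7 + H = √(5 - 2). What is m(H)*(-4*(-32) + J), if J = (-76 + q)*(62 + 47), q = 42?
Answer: -87661/23 - 12523*√3/23 ≈ -4754.4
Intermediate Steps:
H = -7 + √3 (H = -7 + √(5 - 2) = -7 + √3 ≈ -5.2680)
J = -3706 (J = (-76 + 42)*(62 + 47) = -34*109 = -3706)
m(H)*(-4*(-32) + J) = (-7/(-7 + √3))*(-4*(-32) - 3706) = (-7/(-7 + √3))*(128 - 3706) = -7/(-7 + √3)*(-3578) = 25046/(-7 + √3)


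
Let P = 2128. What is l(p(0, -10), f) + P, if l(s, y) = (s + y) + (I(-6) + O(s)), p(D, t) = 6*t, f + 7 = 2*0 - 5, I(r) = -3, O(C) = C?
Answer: 1993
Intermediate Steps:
f = -12 (f = -7 + (2*0 - 5) = -7 + (0 - 5) = -7 - 5 = -12)
l(s, y) = -3 + y + 2*s (l(s, y) = (s + y) + (-3 + s) = -3 + y + 2*s)
l(p(0, -10), f) + P = (-3 - 12 + 2*(6*(-10))) + 2128 = (-3 - 12 + 2*(-60)) + 2128 = (-3 - 12 - 120) + 2128 = -135 + 2128 = 1993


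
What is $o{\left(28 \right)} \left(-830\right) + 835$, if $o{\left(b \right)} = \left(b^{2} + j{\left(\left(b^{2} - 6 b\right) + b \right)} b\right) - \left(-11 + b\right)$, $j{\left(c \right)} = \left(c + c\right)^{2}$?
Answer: $-38554494335$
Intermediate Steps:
$j{\left(c \right)} = 4 c^{2}$ ($j{\left(c \right)} = \left(2 c\right)^{2} = 4 c^{2}$)
$o{\left(b \right)} = 11 + b^{2} - b + 4 b \left(b^{2} - 5 b\right)^{2}$ ($o{\left(b \right)} = \left(b^{2} + 4 \left(\left(b^{2} - 6 b\right) + b\right)^{2} b\right) - \left(-11 + b\right) = \left(b^{2} + 4 \left(b^{2} - 5 b\right)^{2} b\right) - \left(-11 + b\right) = \left(b^{2} + 4 b \left(b^{2} - 5 b\right)^{2}\right) - \left(-11 + b\right) = 11 + b^{2} - b + 4 b \left(b^{2} - 5 b\right)^{2}$)
$o{\left(28 \right)} \left(-830\right) + 835 = \left(11 + 28^{2} - 28 + 4 \cdot 28^{3} \left(-5 + 28\right)^{2}\right) \left(-830\right) + 835 = \left(11 + 784 - 28 + 4 \cdot 21952 \cdot 23^{2}\right) \left(-830\right) + 835 = \left(11 + 784 - 28 + 4 \cdot 21952 \cdot 529\right) \left(-830\right) + 835 = \left(11 + 784 - 28 + 46450432\right) \left(-830\right) + 835 = 46451199 \left(-830\right) + 835 = -38554495170 + 835 = -38554494335$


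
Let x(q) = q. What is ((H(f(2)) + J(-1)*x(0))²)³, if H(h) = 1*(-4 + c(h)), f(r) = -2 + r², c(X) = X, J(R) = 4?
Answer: 64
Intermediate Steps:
H(h) = -4 + h (H(h) = 1*(-4 + h) = -4 + h)
((H(f(2)) + J(-1)*x(0))²)³ = (((-4 + (-2 + 2²)) + 4*0)²)³ = (((-4 + (-2 + 4)) + 0)²)³ = (((-4 + 2) + 0)²)³ = ((-2 + 0)²)³ = ((-2)²)³ = 4³ = 64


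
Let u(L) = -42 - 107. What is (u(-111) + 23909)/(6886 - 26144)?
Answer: -11880/9629 ≈ -1.2338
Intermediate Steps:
u(L) = -149
(u(-111) + 23909)/(6886 - 26144) = (-149 + 23909)/(6886 - 26144) = 23760/(-19258) = 23760*(-1/19258) = -11880/9629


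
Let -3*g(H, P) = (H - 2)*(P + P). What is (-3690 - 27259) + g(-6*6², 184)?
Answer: -12623/3 ≈ -4207.7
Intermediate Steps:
g(H, P) = -2*P*(-2 + H)/3 (g(H, P) = -(H - 2)*(P + P)/3 = -(-2 + H)*2*P/3 = -2*P*(-2 + H)/3)
(-3690 - 27259) + g(-6*6², 184) = (-3690 - 27259) + (⅔)*184*(2 - (-6)*6²) = -30949 + (⅔)*184*(2 - (-6)*36) = -30949 + (⅔)*184*(2 - 1*(-216)) = -30949 + (⅔)*184*(2 + 216) = -30949 + (⅔)*184*218 = -30949 + 80224/3 = -12623/3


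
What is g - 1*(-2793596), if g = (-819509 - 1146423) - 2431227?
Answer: -1603563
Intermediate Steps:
g = -4397159 (g = -1965932 - 2431227 = -4397159)
g - 1*(-2793596) = -4397159 - 1*(-2793596) = -4397159 + 2793596 = -1603563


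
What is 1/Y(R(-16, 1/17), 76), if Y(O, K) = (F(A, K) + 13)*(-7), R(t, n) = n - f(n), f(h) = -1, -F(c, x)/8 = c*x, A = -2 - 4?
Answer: -1/25627 ≈ -3.9021e-5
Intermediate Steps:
A = -6
F(c, x) = -8*c*x
R(t, n) = 1 + n (R(t, n) = n - 1*(-1) = n + 1 = 1 + n)
Y(O, K) = -91 - 336*K (Y(O, K) = (-8*(-6)*K + 13)*(-7) = (48*K + 13)*(-7) = (13 + 48*K)*(-7) = -91 - 336*K)
1/Y(R(-16, 1/17), 76) = 1/(-91 - 336*76) = 1/(-91 - 25536) = 1/(-25627) = -1/25627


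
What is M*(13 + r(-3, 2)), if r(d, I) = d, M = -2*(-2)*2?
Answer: 80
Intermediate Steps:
M = 8 (M = 4*2 = 8)
M*(13 + r(-3, 2)) = 8*(13 - 3) = 8*10 = 80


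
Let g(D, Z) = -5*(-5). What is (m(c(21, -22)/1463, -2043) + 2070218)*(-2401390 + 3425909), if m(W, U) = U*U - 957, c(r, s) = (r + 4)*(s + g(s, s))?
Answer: 6396184814090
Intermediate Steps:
g(D, Z) = 25
c(r, s) = (4 + r)*(25 + s) (c(r, s) = (r + 4)*(s + 25) = (4 + r)*(25 + s))
m(W, U) = -957 + U² (m(W, U) = U² - 957 = -957 + U²)
(m(c(21, -22)/1463, -2043) + 2070218)*(-2401390 + 3425909) = ((-957 + (-2043)²) + 2070218)*(-2401390 + 3425909) = ((-957 + 4173849) + 2070218)*1024519 = (4172892 + 2070218)*1024519 = 6243110*1024519 = 6396184814090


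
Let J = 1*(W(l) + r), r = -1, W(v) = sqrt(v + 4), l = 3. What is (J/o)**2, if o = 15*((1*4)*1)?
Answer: 1/450 - sqrt(7)/1800 ≈ 0.00075236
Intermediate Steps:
W(v) = sqrt(4 + v)
J = -1 + sqrt(7) (J = 1*(sqrt(4 + 3) - 1) = 1*(sqrt(7) - 1) = 1*(-1 + sqrt(7)) = -1 + sqrt(7) ≈ 1.6458)
o = 60 (o = 15*(4*1) = 15*4 = 60)
(J/o)**2 = ((-1 + sqrt(7))/60)**2 = ((-1 + sqrt(7))*(1/60))**2 = (-1/60 + sqrt(7)/60)**2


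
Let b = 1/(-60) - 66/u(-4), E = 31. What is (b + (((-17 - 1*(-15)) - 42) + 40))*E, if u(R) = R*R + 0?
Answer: -30287/120 ≈ -252.39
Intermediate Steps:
u(R) = R**2 (u(R) = R**2 + 0 = R**2)
b = -497/120 (b = 1/(-60) - 66/((-4)**2) = 1*(-1/60) - 66/16 = -1/60 - 66*1/16 = -1/60 - 33/8 = -497/120 ≈ -4.1417)
(b + (((-17 - 1*(-15)) - 42) + 40))*E = (-497/120 + (((-17 - 1*(-15)) - 42) + 40))*31 = (-497/120 + (((-17 + 15) - 42) + 40))*31 = (-497/120 + ((-2 - 42) + 40))*31 = (-497/120 + (-44 + 40))*31 = (-497/120 - 4)*31 = -977/120*31 = -30287/120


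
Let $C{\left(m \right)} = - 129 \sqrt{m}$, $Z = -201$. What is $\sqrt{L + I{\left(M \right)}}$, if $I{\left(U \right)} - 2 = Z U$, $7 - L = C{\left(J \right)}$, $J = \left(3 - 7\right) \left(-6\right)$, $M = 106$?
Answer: $\sqrt{-21297 + 258 \sqrt{6}} \approx 143.75 i$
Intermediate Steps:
$J = 24$ ($J = \left(-4\right) \left(-6\right) = 24$)
$L = 7 + 258 \sqrt{6}$ ($L = 7 - - 129 \sqrt{24} = 7 - - 129 \cdot 2 \sqrt{6} = 7 - - 258 \sqrt{6} = 7 + 258 \sqrt{6} \approx 638.97$)
$I{\left(U \right)} = 2 - 201 U$
$\sqrt{L + I{\left(M \right)}} = \sqrt{\left(7 + 258 \sqrt{6}\right) + \left(2 - 21306\right)} = \sqrt{\left(7 + 258 \sqrt{6}\right) - 21304} = \sqrt{-21297 + 258 \sqrt{6}}$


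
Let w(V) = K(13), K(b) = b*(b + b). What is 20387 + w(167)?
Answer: 20725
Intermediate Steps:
K(b) = 2*b² (K(b) = b*(2*b) = 2*b²)
w(V) = 338 (w(V) = 2*13² = 2*169 = 338)
20387 + w(167) = 20387 + 338 = 20725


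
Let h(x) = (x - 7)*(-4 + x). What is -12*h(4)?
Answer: 0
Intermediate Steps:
h(x) = (-7 + x)*(-4 + x)
-12*h(4) = -12*(28 + 4**2 - 11*4) = -12*(28 + 16 - 44) = -12*0 = 0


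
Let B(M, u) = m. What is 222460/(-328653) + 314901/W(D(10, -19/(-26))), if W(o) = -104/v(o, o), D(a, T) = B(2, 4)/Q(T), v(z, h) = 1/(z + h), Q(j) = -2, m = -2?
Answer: -7964571541/5258448 ≈ -1514.6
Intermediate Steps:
B(M, u) = -2
v(z, h) = 1/(h + z)
D(a, T) = 1 (D(a, T) = -2/(-2) = -2*(-½) = 1)
W(o) = -208*o
222460/(-328653) + 314901/W(D(10, -19/(-26))) = 222460/(-328653) + 314901/((-208*1)) = 222460*(-1/328653) + 314901/(-208) = -222460/328653 + 314901*(-1/208) = -222460/328653 - 314901/208 = -7964571541/5258448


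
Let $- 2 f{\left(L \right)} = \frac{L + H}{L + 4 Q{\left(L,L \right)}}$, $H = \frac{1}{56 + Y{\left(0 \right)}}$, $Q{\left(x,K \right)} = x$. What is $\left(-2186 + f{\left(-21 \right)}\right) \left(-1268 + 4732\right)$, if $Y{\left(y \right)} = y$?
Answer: $- \frac{2226359131}{294} \approx -7.5726 \cdot 10^{6}$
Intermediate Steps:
$H = \frac{1}{56}$ ($H = \frac{1}{56 + 0} = \frac{1}{56} \approx 0.017857$)
$f{\left(L \right)} = - \frac{\frac{1}{56} + L}{10 L}$ ($f{\left(L \right)} = - \frac{\left(L + \frac{1}{56}\right) \frac{1}{L + 4 L}}{2} = - \frac{\left(\frac{1}{56} + L\right) \frac{1}{5 L}}{2} = - \frac{\frac{1}{5} \frac{1}{L} \left(\frac{1}{56} + L\right)}{2} = - \frac{\frac{1}{56} + L}{10 L}$)
$\left(-2186 + f{\left(-21 \right)}\right) \left(-1268 + 4732\right) = \left(-2186 + \frac{-1 - -1176}{560 \left(-21\right)}\right) \left(-1268 + 4732\right) = \left(-2186 + \frac{1}{560} \left(- \frac{1}{21}\right) \left(-1 + 1176\right)\right) 3464 = \left(-2186 + \frac{1}{560} \left(- \frac{1}{21}\right) 1175\right) 3464 = \left(-2186 - \frac{235}{2352}\right) 3464 = \left(- \frac{5141707}{2352}\right) 3464 = - \frac{2226359131}{294}$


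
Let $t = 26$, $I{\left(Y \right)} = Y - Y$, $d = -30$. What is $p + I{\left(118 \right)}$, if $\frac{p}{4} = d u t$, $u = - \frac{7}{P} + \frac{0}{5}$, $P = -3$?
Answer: $-7280$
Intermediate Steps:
$I{\left(Y \right)} = 0$
$u = \frac{7}{3}$ ($u = - \frac{7}{-3} + \frac{0}{5} = \left(-7\right) \left(- \frac{1}{3}\right) + 0 \cdot \frac{1}{5} = \frac{7}{3} + 0 = \frac{7}{3} \approx 2.3333$)
$p = -7280$ ($p = 4 \left(-30\right) \frac{7}{3} \cdot 26 = 4 \left(\left(-70\right) 26\right) = 4 \left(-1820\right) = -7280$)
$p + I{\left(118 \right)} = -7280 + 0 = -7280$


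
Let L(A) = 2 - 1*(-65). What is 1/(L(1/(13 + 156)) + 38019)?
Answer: 1/38086 ≈ 2.6256e-5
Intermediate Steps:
L(A) = 67 (L(A) = 2 + 65 = 67)
1/(L(1/(13 + 156)) + 38019) = 1/(67 + 38019) = 1/38086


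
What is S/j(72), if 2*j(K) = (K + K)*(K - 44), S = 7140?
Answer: 85/24 ≈ 3.5417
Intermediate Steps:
j(K) = K*(-44 + K) (j(K) = ((K + K)*(K - 44))/2 = ((2*K)*(-44 + K))/2 = (2*K*(-44 + K))/2 = K*(-44 + K))
S/j(72) = 7140/((72*(-44 + 72))) = 7140/((72*28)) = 7140/2016 = 7140*(1/2016) = 85/24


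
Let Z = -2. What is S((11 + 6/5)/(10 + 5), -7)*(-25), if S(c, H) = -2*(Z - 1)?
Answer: -150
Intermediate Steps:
S(c, H) = 6 (S(c, H) = -2*(-2 - 1) = -2*(-3) = 6)
S((11 + 6/5)/(10 + 5), -7)*(-25) = 6*(-25) = -150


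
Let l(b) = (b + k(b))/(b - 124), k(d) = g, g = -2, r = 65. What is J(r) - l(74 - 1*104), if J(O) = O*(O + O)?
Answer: 650634/77 ≈ 8449.8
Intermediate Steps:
J(O) = 2*O**2 (J(O) = O*(2*O) = 2*O**2)
k(d) = -2
l(b) = (-2 + b)/(-124 + b) (l(b) = (b - 2)/(b - 124) = (-2 + b)/(-124 + b))
J(r) - l(74 - 1*104) = 2*65**2 - (-2 + (74 - 1*104))/(-124 + (74 - 1*104)) = 2*4225 - (-2 + (74 - 104))/(-124 + (74 - 104)) = 8450 - (-2 - 30)/(-124 - 30) = 8450 - (-32)/(-154) = 8450 - (-1)*(-32)/154 = 8450 - 1*16/77 = 8450 - 16/77 = 650634/77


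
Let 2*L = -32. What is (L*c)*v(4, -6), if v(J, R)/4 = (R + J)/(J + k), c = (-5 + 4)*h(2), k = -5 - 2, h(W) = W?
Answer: 256/3 ≈ 85.333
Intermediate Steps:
k = -7
L = -16 (L = (1/2)*(-32) = -16)
c = -2 (c = (-5 + 4)*2 = -1*2 = -2)
v(J, R) = 4*(J + R)/(-7 + J) (v(J, R) = 4*((R + J)/(J - 7)) = 4*((J + R)/(-7 + J)) = 4*(J + R)/(-7 + J))
(L*c)*v(4, -6) = (-16*(-2))*(4*(4 - 6)/(-7 + 4)) = 32*(4*(-2)/(-3)) = 32*(4*(-1/3)*(-2)) = 32*(8/3) = 256/3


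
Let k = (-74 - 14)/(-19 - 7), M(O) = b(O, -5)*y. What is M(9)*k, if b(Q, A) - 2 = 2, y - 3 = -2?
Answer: 176/13 ≈ 13.538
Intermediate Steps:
y = 1 (y = 3 - 2 = 1)
b(Q, A) = 4 (b(Q, A) = 2 + 2 = 4)
M(O) = 4 (M(O) = 4*1 = 4)
k = 44/13 (k = -88/(-26) = -88*(-1/26) = 44/13 ≈ 3.3846)
M(9)*k = 4*(44/13) = 176/13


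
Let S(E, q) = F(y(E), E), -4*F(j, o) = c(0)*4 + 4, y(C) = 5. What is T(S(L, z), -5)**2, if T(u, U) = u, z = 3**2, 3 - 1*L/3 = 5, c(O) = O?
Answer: 1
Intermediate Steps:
L = -6 (L = 9 - 3*5 = 9 - 15 = -6)
F(j, o) = -1 (F(j, o) = -(0*4 + 4)/4 = -(0 + 4)/4 = -1/4*4 = -1)
z = 9
S(E, q) = -1
T(S(L, z), -5)**2 = (-1)**2 = 1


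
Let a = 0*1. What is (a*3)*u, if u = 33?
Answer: 0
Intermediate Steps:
a = 0
(a*3)*u = (0*3)*33 = 0*33 = 0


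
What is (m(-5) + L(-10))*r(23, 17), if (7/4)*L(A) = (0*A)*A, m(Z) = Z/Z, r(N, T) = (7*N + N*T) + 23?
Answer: 575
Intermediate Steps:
r(N, T) = 23 + 7*N + N*T
m(Z) = 1
L(A) = 0 (L(A) = 4*((0*A)*A)/7 = 4*(0*A)/7 = (4/7)*0 = 0)
(m(-5) + L(-10))*r(23, 17) = (1 + 0)*(23 + 7*23 + 23*17) = 1*(23 + 161 + 391) = 1*575 = 575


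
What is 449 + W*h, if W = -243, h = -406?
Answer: 99107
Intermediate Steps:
449 + W*h = 449 - 243*(-406) = 449 + 98658 = 99107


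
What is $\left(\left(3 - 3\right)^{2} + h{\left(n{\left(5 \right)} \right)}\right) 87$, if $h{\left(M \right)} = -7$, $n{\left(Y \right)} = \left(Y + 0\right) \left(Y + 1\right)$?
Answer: $-609$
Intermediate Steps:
$n{\left(Y \right)} = Y \left(1 + Y\right)$
$\left(\left(3 - 3\right)^{2} + h{\left(n{\left(5 \right)} \right)}\right) 87 = \left(\left(3 - 3\right)^{2} - 7\right) 87 = \left(0^{2} - 7\right) 87 = \left(0 - 7\right) 87 = \left(-7\right) 87 = -609$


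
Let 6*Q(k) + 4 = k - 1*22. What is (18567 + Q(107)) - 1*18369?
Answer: 423/2 ≈ 211.50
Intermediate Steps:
Q(k) = -13/3 + k/6 (Q(k) = -⅔ + (k - 1*22)/6 = -⅔ + (k - 22)/6 = -⅔ + (-22 + k)/6 = -⅔ + (-11/3 + k/6) = -13/3 + k/6)
(18567 + Q(107)) - 1*18369 = (18567 + (-13/3 + (⅙)*107)) - 1*18369 = (18567 + (-13/3 + 107/6)) - 18369 = (18567 + 27/2) - 18369 = 37161/2 - 18369 = 423/2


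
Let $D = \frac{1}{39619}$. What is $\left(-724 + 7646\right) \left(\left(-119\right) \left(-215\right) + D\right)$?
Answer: $\frac{7016499946952}{39619} \approx 1.771 \cdot 10^{8}$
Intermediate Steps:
$D = \frac{1}{39619} \approx 2.524 \cdot 10^{-5}$
$\left(-724 + 7646\right) \left(\left(-119\right) \left(-215\right) + D\right) = \left(-724 + 7646\right) \left(\left(-119\right) \left(-215\right) + \frac{1}{39619}\right) = 6922 \left(25585 + \frac{1}{39619}\right) = 6922 \cdot \frac{1013652116}{39619} = \frac{7016499946952}{39619}$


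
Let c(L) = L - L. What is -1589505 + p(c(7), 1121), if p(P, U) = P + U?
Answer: -1588384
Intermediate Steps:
c(L) = 0
-1589505 + p(c(7), 1121) = -1589505 + (0 + 1121) = -1589505 + 1121 = -1588384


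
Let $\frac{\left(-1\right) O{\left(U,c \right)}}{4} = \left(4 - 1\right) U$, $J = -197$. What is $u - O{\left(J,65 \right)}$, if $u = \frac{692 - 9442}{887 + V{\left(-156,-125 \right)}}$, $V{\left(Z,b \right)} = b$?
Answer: $- \frac{905059}{381} \approx -2375.5$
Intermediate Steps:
$O{\left(U,c \right)} = - 12 U$ ($O{\left(U,c \right)} = - 4 \left(4 - 1\right) U = - 4 \cdot 3 U = - 12 U$)
$u = - \frac{4375}{381}$ ($u = \frac{692 - 9442}{887 - 125} = - \frac{8750}{762} = \left(-8750\right) \frac{1}{762} = - \frac{4375}{381} \approx -11.483$)
$u - O{\left(J,65 \right)} = - \frac{4375}{381} - \left(-12\right) \left(-197\right) = - \frac{4375}{381} - 2364 = - \frac{905059}{381}$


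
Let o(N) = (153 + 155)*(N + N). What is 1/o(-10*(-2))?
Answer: 1/12320 ≈ 8.1169e-5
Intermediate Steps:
o(N) = 616*N (o(N) = 308*(2*N) = 616*N)
1/o(-10*(-2)) = 1/(616*(-10*(-2))) = 1/(616*20) = 1/12320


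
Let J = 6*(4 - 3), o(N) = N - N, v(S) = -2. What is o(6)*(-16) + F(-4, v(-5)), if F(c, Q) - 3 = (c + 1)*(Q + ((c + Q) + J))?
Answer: 9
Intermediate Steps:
o(N) = 0
J = 6 (J = 6*1 = 6)
F(c, Q) = 3 + (1 + c)*(6 + c + 2*Q) (F(c, Q) = 3 + (c + 1)*(Q + ((c + Q) + 6)) = 3 + (1 + c)*(Q + ((Q + c) + 6)) = 3 + (1 + c)*(Q + (6 + Q + c)) = 3 + (1 + c)*(6 + c + 2*Q))
o(6)*(-16) + F(-4, v(-5)) = 0*(-16) + (9 + (-4)**2 + 2*(-2) + 7*(-4) + 2*(-2)*(-4)) = 0 + (9 + 16 - 4 - 28 + 16) = 0 + 9 = 9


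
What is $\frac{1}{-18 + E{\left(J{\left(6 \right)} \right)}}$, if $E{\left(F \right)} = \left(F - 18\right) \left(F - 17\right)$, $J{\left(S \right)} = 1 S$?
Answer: $\frac{1}{114} \approx 0.0087719$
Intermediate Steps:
$J{\left(S \right)} = S$
$E{\left(F \right)} = \left(-18 + F\right) \left(-17 + F\right)$
$\frac{1}{-18 + E{\left(J{\left(6 \right)} \right)}} = \frac{1}{-18 + \left(306 + 6^{2} - 210\right)} = \frac{1}{-18 + \left(306 + 36 - 210\right)} = \frac{1}{-18 + 132} = \frac{1}{114}$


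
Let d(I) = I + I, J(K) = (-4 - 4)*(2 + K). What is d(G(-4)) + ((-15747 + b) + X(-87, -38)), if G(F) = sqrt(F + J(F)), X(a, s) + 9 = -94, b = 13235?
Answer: -2615 + 4*sqrt(3) ≈ -2608.1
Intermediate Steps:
J(K) = -16 - 8*K (J(K) = -8*(2 + K) = -16 - 8*K)
X(a, s) = -103 (X(a, s) = -9 - 94 = -103)
G(F) = sqrt(-16 - 7*F) (G(F) = sqrt(F + (-16 - 8*F)) = sqrt(-16 - 7*F))
d(I) = 2*I
d(G(-4)) + ((-15747 + b) + X(-87, -38)) = 2*sqrt(-16 - 7*(-4)) + ((-15747 + 13235) - 103) = 2*sqrt(-16 + 28) + (-2512 - 103) = 2*sqrt(12) - 2615 = 2*(2*sqrt(3)) - 2615 = 4*sqrt(3) - 2615 = -2615 + 4*sqrt(3)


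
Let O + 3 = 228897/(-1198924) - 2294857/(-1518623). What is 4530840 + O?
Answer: 8249358775285547761/1820713561652 ≈ 4.5308e+6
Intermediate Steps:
O = -3058389799919/1820713561652 (O = -3 + (228897/(-1198924) - 2294857/(-1518623)) = -3 + (228897*(-1/1198924) - 2294857*(-1/1518623)) = -3 + (-228897/1198924 + 2294857/1518623) = -3 + 2403750885037/1820713561652 = -3058389799919/1820713561652 ≈ -1.6798)
4530840 + O = 4530840 - 3058389799919/1820713561652 = 8249358775285547761/1820713561652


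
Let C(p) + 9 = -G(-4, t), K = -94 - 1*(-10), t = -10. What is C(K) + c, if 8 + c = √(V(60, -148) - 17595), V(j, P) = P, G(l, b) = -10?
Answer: -7 + I*√17743 ≈ -7.0 + 133.2*I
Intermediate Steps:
c = -8 + I*√17743 (c = -8 + √(-148 - 17595) = -8 + √(-17743) = -8 + I*√17743 ≈ -8.0 + 133.2*I)
K = -84 (K = -94 + 10 = -84)
C(p) = 1 (C(p) = -9 - 1*(-10) = -9 + 10 = 1)
C(K) + c = 1 + (-8 + I*√17743) = -7 + I*√17743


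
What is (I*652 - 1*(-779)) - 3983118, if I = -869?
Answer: -4548927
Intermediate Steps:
(I*652 - 1*(-779)) - 3983118 = (-869*652 - 1*(-779)) - 3983118 = (-566588 + 779) - 3983118 = -565809 - 3983118 = -4548927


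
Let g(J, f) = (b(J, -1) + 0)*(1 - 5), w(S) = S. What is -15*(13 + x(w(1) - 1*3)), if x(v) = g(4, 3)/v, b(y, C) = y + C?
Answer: -285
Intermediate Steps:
b(y, C) = C + y
g(J, f) = 4 - 4*J (g(J, f) = ((-1 + J) + 0)*(1 - 5) = (-1 + J)*(-4) = 4 - 4*J)
x(v) = -12/v (x(v) = (4 - 4*4)/v = (4 - 16)/v = -12/v)
-15*(13 + x(w(1) - 1*3)) = -15*(13 - 12/(1 - 1*3)) = -15*(13 - 12/(1 - 3)) = -15*(13 - 12/(-2)) = -15*(13 - 12*(-½)) = -15*(13 + 6) = -15*19 = -285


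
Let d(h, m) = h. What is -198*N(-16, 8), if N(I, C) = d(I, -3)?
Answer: 3168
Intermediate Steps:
N(I, C) = I
-198*N(-16, 8) = -198*(-16) = 3168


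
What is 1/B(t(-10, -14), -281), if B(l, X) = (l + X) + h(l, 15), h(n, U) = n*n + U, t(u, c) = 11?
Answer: -1/134 ≈ -0.0074627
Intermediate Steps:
h(n, U) = U + n² (h(n, U) = n² + U = U + n²)
B(l, X) = 15 + X + l + l² (B(l, X) = (l + X) + (15 + l²) = (X + l) + (15 + l²) = 15 + X + l + l²)
1/B(t(-10, -14), -281) = 1/(15 - 281 + 11 + 11²) = 1/(15 - 281 + 11 + 121) = 1/(-134) = -1/134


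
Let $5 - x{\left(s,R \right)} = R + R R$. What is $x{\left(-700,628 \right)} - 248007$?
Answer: $-643014$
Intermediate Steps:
$x{\left(s,R \right)} = 5 - R - R^{2}$ ($x{\left(s,R \right)} = 5 - \left(R + R R\right) = 5 - \left(R + R^{2}\right) = 5 - R - R^{2}$)
$x{\left(-700,628 \right)} - 248007 = \left(5 - 628 - 628^{2}\right) - 248007 = \left(5 - 628 - 394384\right) - 248007 = -395007 - 248007 = -643014$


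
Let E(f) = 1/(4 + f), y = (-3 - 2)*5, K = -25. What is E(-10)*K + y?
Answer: -125/6 ≈ -20.833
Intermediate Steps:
y = -25 (y = -5*5 = -25)
E(-10)*K + y = -25/(4 - 10) - 25 = -25/(-6) - 25 = -⅙*(-25) - 25 = 25/6 - 25 = -125/6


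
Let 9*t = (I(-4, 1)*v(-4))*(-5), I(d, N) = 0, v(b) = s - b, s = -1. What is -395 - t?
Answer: -395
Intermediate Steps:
v(b) = -1 - b
t = 0 (t = ((0*(-1 - 1*(-4)))*(-5))/9 = ((0*(-1 + 4))*(-5))/9 = ((0*3)*(-5))/9 = (0*(-5))/9 = (⅑)*0 = 0)
-395 - t = -395 - 1*0 = -395 + 0 = -395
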